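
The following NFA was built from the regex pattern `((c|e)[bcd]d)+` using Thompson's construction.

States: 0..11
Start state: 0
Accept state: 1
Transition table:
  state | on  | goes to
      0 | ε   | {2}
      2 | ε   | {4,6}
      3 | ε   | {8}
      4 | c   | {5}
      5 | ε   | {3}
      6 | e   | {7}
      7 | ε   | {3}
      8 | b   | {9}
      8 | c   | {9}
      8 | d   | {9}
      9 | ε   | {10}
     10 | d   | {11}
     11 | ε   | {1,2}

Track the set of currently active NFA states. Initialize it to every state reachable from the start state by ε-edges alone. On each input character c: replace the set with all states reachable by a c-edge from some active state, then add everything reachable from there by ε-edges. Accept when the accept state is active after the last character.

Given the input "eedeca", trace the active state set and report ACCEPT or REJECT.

initial (ε-close {0}): {0,2,4,6}
'e' @ 1: {3,7,8}
'e' @ 2: {}  — dead — no transitions
rest 'deca' ignored (set empty)
final: {}; accept 1 not in set

Answer: REJECT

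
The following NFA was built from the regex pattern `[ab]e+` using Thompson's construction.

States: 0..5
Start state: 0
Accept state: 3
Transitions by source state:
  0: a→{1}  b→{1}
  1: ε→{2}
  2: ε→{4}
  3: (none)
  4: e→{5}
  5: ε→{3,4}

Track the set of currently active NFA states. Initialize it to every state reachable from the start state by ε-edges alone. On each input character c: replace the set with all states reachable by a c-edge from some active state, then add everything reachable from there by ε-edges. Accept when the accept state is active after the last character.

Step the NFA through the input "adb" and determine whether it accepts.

initial (ε-close {0}): {0}
'a' @ 1: {1,2,4}
'd' @ 2: {}  — no active states
rest 'b' ignored (set empty)
after full input: {}  (accept=3 not in)

Answer: REJECT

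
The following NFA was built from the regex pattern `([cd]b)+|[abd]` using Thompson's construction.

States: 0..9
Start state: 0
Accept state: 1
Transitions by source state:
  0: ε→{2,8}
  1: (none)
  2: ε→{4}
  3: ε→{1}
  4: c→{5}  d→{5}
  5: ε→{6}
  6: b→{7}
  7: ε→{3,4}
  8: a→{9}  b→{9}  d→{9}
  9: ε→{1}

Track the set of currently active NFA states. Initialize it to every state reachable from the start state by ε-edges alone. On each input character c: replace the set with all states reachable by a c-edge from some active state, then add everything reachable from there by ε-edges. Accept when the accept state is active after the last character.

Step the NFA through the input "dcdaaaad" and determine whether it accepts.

Answer: REJECT

Derivation:
initial (ε-close {0}): {0,2,4,8}
'd' @ 1: {1,5,6,9}  (accept∈set)
'c' @ 2: {}  — no active states
rest 'daaaad' ignored (set empty)
final: {}; accept 1 not in set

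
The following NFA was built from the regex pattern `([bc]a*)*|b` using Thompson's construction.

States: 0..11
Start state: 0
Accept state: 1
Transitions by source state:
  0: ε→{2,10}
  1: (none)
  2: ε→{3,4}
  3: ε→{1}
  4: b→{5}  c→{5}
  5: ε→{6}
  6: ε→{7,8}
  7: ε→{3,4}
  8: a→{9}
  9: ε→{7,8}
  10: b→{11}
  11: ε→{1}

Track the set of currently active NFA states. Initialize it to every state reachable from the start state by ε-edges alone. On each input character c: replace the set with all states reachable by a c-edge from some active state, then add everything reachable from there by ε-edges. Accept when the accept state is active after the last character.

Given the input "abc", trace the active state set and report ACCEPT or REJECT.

S₀ = ε-closure({0}) = {0,1,2,3,4,10}
'a' @ 1: {}  — dead — no transitions
rest 'bc' ignored (set empty)
end set {} — state 1 not in

Answer: REJECT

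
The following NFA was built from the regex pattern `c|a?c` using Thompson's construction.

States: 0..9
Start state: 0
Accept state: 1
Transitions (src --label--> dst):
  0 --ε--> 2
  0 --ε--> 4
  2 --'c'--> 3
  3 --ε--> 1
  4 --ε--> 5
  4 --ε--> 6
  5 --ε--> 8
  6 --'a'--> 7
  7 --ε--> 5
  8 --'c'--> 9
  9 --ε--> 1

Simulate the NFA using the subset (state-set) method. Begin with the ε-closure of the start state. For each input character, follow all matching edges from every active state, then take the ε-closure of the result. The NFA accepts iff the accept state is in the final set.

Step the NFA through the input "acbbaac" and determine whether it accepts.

initial (ε-close {0}): {0,2,4,5,6,8}
'a' @ 1: {5,7,8}
'c' @ 2: {1,9}  (accept∈set)
'b' @ 3: {}  — dead — no transitions
rest 'baac' ignored (set empty)
final: {}; accept 1 not in set

Answer: REJECT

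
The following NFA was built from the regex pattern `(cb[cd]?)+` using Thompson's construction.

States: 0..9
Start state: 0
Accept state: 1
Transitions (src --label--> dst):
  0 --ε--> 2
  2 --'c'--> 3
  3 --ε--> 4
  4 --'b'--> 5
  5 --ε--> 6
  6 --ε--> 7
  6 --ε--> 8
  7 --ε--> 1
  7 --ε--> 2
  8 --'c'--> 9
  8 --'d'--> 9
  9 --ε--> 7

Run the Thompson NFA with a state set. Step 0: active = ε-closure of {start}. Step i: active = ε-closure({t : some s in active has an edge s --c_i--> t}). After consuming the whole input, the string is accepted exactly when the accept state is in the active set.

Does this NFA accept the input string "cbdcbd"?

S₀ = ε-closure({0}) = {0,2}
'c' @ 1: {3,4}
'b' @ 2: {1,2,5,6,7,8}  (accept∈set)
'd' @ 3: {1,2,7,9}  (accept∈set)
'c' @ 4: {3,4}
'b' @ 5: {1,2,5,6,7,8}  (accept∈set)
'd' @ 6: {1,2,7,9}  (accept∈set)
end set {1,2,7,9} — state 1 in

Answer: ACCEPT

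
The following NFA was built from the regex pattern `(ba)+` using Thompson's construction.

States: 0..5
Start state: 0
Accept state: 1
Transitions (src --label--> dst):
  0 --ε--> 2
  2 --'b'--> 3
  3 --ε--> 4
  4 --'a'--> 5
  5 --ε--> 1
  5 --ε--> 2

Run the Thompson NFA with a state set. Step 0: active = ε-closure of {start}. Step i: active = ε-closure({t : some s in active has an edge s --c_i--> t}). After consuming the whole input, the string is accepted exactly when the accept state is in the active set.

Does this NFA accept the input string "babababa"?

start: ε-closure({0}) = {0,2}
'b' @ 1: {3,4}
'a' @ 2: {1,2,5}  (accept∈set)
'b' @ 3: {3,4}
'a' @ 4: {1,2,5}  (accept∈set)
'b' @ 5: {3,4}
'a' @ 6: {1,2,5}  (accept∈set)
'b' @ 7: {3,4}
'a' @ 8: {1,2,5}  (accept∈set)
after full input: {1,2,5}  (accept=1 in)

Answer: ACCEPT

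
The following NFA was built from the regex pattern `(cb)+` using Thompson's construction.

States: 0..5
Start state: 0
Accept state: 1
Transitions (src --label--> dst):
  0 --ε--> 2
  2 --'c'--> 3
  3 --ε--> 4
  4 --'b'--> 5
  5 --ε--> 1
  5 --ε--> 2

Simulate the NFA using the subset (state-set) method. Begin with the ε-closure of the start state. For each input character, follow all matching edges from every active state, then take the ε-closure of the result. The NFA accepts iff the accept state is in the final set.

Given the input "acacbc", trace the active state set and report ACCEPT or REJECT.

Answer: REJECT

Trace:
initial (ε-close {0}): {0,2}
'a' @ 1: {}  — state set empty
rest 'cacbc' ignored (set empty)
after full input: {}  (accept=1 not in)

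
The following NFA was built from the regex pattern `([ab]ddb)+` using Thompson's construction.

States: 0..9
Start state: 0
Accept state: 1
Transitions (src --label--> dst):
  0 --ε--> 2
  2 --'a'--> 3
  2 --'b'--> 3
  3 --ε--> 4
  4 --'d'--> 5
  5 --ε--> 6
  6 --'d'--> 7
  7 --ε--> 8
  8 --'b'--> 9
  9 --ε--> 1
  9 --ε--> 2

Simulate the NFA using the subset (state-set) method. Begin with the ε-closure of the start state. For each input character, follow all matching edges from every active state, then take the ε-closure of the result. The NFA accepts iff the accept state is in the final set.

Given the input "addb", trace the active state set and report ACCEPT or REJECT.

Answer: ACCEPT

Derivation:
S₀ = ε-closure({0}) = {0,2}
'a' @ 1: {3,4}
'd' @ 2: {5,6}
'd' @ 3: {7,8}
'b' @ 4: {1,2,9}  (accept∈set)
end set {1,2,9} — state 1 in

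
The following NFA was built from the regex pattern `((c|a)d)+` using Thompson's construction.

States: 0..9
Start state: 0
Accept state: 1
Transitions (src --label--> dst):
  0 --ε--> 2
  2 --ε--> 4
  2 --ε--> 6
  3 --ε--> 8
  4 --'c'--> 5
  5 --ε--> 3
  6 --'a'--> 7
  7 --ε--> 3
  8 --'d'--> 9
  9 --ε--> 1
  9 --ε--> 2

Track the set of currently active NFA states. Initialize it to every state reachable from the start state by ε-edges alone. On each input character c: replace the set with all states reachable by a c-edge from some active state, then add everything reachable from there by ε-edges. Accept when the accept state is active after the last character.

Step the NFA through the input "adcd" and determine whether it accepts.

Answer: ACCEPT

Trace:
S₀ = ε-closure({0}) = {0,2,4,6}
'a' @ 1: {3,7,8}
'd' @ 2: {1,2,4,6,9}  [accepting]
'c' @ 3: {3,5,8}
'd' @ 4: {1,2,4,6,9}  [accepting]
after full input: {1,2,4,6,9}  (accept=1 in)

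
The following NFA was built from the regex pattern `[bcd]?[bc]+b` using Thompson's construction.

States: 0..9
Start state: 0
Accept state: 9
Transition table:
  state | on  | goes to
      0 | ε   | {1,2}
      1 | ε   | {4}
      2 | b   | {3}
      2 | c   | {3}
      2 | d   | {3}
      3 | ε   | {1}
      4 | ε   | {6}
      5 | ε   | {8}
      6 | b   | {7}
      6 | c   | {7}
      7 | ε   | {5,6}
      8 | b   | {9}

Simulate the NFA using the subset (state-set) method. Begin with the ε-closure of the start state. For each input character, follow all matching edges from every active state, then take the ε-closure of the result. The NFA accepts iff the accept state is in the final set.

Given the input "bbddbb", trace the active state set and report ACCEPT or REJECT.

Answer: REJECT

Derivation:
start: ε-closure({0}) = {0,1,2,4,6}
'b' @ 1: {1,3,4,5,6,7,8}
'b' @ 2: {5,6,7,8,9}  (accept∈set)
'd' @ 3: {}  — dead — no transitions
rest 'dbb' ignored (set empty)
final: {}; accept 9 not in set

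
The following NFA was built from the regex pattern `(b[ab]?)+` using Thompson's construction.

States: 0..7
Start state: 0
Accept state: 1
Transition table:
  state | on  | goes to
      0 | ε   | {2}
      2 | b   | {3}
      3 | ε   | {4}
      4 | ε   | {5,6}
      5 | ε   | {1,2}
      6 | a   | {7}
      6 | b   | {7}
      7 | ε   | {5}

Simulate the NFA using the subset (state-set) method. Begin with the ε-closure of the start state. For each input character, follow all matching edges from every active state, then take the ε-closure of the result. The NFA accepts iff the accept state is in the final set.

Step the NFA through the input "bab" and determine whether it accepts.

S₀ = ε-closure({0}) = {0,2}
'b' @ 1: {1,2,3,4,5,6}  [accepting]
'a' @ 2: {1,2,5,7}  [accepting]
'b' @ 3: {1,2,3,4,5,6}  [accepting]
end set {1,2,3,4,5,6} — state 1 in

Answer: ACCEPT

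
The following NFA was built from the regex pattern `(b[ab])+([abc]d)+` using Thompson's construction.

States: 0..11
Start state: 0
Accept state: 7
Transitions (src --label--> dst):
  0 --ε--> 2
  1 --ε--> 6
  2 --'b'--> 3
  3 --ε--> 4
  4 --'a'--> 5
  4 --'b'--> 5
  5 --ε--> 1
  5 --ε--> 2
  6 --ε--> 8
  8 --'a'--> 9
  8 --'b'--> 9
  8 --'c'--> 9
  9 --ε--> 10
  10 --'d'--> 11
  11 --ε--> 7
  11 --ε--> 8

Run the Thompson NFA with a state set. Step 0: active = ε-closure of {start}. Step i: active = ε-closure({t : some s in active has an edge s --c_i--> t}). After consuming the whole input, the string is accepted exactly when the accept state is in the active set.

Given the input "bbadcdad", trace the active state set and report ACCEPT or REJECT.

initial (ε-close {0}): {0,2}
'b' @ 1: {3,4}
'b' @ 2: {1,2,5,6,8}
'a' @ 3: {9,10}
'd' @ 4: {7,8,11}  (accept∈set)
'c' @ 5: {9,10}
'd' @ 6: {7,8,11}  (accept∈set)
'a' @ 7: {9,10}
'd' @ 8: {7,8,11}  (accept∈set)
after full input: {7,8,11}  (accept=7 in)

Answer: ACCEPT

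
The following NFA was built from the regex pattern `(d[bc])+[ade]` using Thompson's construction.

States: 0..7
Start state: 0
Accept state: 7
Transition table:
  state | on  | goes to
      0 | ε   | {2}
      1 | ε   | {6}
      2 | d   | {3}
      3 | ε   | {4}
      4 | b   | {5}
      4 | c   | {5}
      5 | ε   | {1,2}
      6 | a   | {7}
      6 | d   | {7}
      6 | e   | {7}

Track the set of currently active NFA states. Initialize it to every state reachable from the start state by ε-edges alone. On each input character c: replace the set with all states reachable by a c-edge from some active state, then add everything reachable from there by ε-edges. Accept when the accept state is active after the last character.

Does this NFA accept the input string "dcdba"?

Answer: ACCEPT

Derivation:
initial (ε-close {0}): {0,2}
'd' @ 1: {3,4}
'c' @ 2: {1,2,5,6}
'd' @ 3: {3,4,7}  ✓accept
'b' @ 4: {1,2,5,6}
'a' @ 5: {7}  ✓accept
final: {7}; accept 7 in set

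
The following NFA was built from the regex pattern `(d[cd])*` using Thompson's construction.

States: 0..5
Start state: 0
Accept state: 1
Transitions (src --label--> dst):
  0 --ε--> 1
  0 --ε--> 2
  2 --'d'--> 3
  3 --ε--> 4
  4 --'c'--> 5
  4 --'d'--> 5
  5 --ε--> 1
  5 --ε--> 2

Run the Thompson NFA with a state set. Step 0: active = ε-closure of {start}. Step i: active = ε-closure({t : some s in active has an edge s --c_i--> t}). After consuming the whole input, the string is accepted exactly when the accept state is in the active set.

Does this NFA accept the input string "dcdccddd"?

Answer: REJECT

Trace:
initial (ε-close {0}): {0,1,2}
'd' @ 1: {3,4}
'c' @ 2: {1,2,5}  [accepting]
'd' @ 3: {3,4}
'c' @ 4: {1,2,5}  [accepting]
'c' @ 5: {}  — dead — no transitions
rest 'ddd' ignored (set empty)
after full input: {}  (accept=1 not in)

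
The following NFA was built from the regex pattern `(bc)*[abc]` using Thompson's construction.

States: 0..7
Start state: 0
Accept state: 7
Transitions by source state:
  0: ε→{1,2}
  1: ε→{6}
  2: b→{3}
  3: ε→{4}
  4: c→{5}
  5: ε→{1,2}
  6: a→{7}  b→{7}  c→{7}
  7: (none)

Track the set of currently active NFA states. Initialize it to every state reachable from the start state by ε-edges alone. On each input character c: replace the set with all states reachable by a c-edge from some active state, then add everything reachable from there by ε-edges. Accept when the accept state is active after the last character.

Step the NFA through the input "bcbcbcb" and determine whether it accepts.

start: ε-closure({0}) = {0,1,2,6}
'b' @ 1: {3,4,7}  (accept∈set)
'c' @ 2: {1,2,5,6}
'b' @ 3: {3,4,7}  (accept∈set)
'c' @ 4: {1,2,5,6}
'b' @ 5: {3,4,7}  (accept∈set)
'c' @ 6: {1,2,5,6}
'b' @ 7: {3,4,7}  (accept∈set)
after full input: {3,4,7}  (accept=7 in)

Answer: ACCEPT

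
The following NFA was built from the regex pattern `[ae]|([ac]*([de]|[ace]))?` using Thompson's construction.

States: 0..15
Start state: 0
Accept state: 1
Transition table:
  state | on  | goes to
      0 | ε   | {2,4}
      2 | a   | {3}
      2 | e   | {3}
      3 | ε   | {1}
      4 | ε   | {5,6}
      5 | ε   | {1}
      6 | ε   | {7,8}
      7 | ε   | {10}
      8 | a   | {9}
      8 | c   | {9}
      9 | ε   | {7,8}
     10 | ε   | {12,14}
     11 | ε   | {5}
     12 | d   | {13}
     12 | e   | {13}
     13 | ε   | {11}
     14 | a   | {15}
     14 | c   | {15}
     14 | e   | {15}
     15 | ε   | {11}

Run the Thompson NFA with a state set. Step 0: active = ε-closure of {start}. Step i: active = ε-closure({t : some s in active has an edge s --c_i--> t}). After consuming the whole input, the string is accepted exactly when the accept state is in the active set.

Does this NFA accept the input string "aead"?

Answer: REJECT

Trace:
S₀ = ε-closure({0}) = {0,1,2,4,5,6,7,8,10,12,14}
'a' @ 1: {1,3,5,7,8,9,10,11,12,14,15}  [accepting]
'e' @ 2: {1,5,11,13,15}  [accepting]
'a' @ 3: {}  — state set empty
rest 'd' ignored (set empty)
end set {} — state 1 not in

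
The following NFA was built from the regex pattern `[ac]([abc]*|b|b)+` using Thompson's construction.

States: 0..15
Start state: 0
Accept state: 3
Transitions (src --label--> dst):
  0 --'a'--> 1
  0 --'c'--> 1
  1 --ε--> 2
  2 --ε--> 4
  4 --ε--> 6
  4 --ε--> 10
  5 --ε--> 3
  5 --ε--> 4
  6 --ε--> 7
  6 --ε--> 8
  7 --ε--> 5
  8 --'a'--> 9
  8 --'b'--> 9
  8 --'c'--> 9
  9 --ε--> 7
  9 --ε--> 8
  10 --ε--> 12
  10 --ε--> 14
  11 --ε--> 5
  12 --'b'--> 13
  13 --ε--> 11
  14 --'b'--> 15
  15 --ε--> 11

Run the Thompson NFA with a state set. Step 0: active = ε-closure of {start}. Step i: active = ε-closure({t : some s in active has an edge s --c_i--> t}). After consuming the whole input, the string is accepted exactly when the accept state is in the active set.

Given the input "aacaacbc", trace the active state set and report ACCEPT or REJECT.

Answer: ACCEPT

Derivation:
initial (ε-close {0}): {0}
'a' @ 1: {1,2,3,4,5,6,7,8,10,12,14}  (accept∈set)
'a' @ 2: {3,4,5,6,7,8,9,10,12,14}  (accept∈set)
'c' @ 3: {3,4,5,6,7,8,9,10,12,14}  (accept∈set)
'a' @ 4: {3,4,5,6,7,8,9,10,12,14}  (accept∈set)
'a' @ 5: {3,4,5,6,7,8,9,10,12,14}  (accept∈set)
'c' @ 6: {3,4,5,6,7,8,9,10,12,14}  (accept∈set)
'b' @ 7: {3,4,5,6,7,8,9,10,11,12,13,14,15}  (accept∈set)
'c' @ 8: {3,4,5,6,7,8,9,10,12,14}  (accept∈set)
after full input: {3,4,5,6,7,8,9,10,12,14}  (accept=3 in)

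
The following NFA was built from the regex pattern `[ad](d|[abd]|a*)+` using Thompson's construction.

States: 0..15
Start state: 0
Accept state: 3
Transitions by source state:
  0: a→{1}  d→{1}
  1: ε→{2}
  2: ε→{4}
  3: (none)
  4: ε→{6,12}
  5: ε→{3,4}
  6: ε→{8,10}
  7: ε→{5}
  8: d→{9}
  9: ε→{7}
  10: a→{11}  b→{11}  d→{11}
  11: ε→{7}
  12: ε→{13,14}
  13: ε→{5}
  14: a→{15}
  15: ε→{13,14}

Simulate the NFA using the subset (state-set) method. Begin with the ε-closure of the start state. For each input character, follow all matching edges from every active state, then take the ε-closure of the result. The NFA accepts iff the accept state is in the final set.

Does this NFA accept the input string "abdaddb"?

S₀ = ε-closure({0}) = {0}
'a' @ 1: {1,2,3,4,5,6,8,10,12,13,14}  (accept∈set)
'b' @ 2: {3,4,5,6,7,8,10,11,12,13,14}  (accept∈set)
'd' @ 3: {3,4,5,6,7,8,9,10,11,12,13,14}  (accept∈set)
'a' @ 4: {3,4,5,6,7,8,10,11,12,13,14,15}  (accept∈set)
'd' @ 5: {3,4,5,6,7,8,9,10,11,12,13,14}  (accept∈set)
'd' @ 6: {3,4,5,6,7,8,9,10,11,12,13,14}  (accept∈set)
'b' @ 7: {3,4,5,6,7,8,10,11,12,13,14}  (accept∈set)
end set {3,4,5,6,7,8,10,11,12,13,14} — state 3 in

Answer: ACCEPT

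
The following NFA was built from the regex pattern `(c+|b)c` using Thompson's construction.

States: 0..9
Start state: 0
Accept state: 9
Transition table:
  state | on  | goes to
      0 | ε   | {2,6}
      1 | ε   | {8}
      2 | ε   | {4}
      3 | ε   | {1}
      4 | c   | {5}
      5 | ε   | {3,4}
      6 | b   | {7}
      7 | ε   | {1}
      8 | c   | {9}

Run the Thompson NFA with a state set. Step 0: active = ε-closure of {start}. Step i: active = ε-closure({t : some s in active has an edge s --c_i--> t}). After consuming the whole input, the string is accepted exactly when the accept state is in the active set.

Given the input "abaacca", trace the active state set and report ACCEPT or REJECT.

Answer: REJECT

Trace:
start: ε-closure({0}) = {0,2,4,6}
'a' @ 1: {}  — state set empty
rest 'baacca' ignored (set empty)
after full input: {}  (accept=9 not in)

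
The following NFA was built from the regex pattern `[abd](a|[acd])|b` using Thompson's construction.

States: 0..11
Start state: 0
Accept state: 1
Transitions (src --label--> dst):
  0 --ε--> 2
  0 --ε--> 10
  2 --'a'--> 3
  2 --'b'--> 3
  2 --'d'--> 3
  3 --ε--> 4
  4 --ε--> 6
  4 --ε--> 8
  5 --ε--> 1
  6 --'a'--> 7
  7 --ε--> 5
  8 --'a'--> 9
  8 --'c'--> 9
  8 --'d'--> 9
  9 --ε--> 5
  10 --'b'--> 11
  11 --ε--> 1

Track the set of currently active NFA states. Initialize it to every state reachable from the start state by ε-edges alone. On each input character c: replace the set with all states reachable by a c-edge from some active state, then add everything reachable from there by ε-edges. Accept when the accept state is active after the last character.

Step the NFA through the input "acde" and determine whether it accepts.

S₀ = ε-closure({0}) = {0,2,10}
'a' @ 1: {3,4,6,8}
'c' @ 2: {1,5,9}  [accepting]
'd' @ 3: {}  — no active states
rest 'e' ignored (set empty)
end set {} — state 1 not in

Answer: REJECT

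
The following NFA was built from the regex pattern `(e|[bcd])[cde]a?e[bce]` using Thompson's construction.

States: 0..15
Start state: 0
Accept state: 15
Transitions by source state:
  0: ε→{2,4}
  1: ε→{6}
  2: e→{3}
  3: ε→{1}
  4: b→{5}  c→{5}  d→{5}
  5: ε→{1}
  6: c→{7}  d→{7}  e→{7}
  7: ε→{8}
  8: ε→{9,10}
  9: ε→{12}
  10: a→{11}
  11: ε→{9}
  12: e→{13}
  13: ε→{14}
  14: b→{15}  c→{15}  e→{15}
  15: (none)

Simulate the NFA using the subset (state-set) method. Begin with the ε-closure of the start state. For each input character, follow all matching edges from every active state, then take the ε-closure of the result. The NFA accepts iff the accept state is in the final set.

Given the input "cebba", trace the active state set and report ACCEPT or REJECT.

Answer: REJECT

Steps:
start: ε-closure({0}) = {0,2,4}
'c' @ 1: {1,5,6}
'e' @ 2: {7,8,9,10,12}
'b' @ 3: {}  — state set empty
rest 'ba' ignored (set empty)
after full input: {}  (accept=15 not in)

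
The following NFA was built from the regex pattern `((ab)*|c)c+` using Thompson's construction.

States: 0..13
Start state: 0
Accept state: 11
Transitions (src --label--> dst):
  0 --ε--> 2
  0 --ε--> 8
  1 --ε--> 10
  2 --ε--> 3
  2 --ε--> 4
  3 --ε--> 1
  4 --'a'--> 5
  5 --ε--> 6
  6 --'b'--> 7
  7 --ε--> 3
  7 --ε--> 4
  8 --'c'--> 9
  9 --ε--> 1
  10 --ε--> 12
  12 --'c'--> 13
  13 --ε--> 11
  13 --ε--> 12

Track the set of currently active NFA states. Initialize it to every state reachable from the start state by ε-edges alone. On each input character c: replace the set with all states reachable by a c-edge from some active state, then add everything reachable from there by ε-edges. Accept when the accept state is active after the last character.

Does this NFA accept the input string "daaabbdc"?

start: ε-closure({0}) = {0,1,2,3,4,8,10,12}
'd' @ 1: {}  — state set empty
rest 'aaabbdc' ignored (set empty)
end set {} — state 11 not in

Answer: REJECT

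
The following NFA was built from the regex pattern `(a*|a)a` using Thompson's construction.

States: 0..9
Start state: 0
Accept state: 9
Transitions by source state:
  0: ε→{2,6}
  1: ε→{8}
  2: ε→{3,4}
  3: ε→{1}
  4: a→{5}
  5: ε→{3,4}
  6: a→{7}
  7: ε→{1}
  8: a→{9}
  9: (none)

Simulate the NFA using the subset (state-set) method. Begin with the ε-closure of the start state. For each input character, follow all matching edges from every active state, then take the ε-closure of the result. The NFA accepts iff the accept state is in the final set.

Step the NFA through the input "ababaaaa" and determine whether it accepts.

start: ε-closure({0}) = {0,1,2,3,4,6,8}
'a' @ 1: {1,3,4,5,7,8,9}  [accepting]
'b' @ 2: {}  — dead — no transitions
rest 'abaaaa' ignored (set empty)
after full input: {}  (accept=9 not in)

Answer: REJECT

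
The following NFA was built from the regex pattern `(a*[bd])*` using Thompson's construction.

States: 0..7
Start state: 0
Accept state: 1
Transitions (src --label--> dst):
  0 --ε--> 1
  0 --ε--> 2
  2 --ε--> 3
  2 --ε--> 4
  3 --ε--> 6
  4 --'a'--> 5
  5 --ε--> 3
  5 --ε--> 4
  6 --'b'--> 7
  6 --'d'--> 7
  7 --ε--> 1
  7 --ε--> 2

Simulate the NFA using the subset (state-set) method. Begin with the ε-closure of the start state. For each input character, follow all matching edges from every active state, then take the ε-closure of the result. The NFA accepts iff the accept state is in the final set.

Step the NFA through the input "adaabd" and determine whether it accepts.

start: ε-closure({0}) = {0,1,2,3,4,6}
'a' @ 1: {3,4,5,6}
'd' @ 2: {1,2,3,4,6,7}  ✓accept
'a' @ 3: {3,4,5,6}
'a' @ 4: {3,4,5,6}
'b' @ 5: {1,2,3,4,6,7}  ✓accept
'd' @ 6: {1,2,3,4,6,7}  ✓accept
end set {1,2,3,4,6,7} — state 1 in

Answer: ACCEPT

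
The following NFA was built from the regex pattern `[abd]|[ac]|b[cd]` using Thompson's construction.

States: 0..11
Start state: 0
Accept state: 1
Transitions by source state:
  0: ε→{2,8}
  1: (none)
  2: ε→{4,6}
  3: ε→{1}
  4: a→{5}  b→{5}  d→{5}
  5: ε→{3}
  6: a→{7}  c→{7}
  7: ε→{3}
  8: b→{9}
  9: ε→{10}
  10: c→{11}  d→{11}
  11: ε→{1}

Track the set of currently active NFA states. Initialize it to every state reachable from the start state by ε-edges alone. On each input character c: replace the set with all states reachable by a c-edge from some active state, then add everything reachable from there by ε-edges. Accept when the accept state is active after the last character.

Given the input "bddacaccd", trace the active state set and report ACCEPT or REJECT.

Answer: REJECT

Derivation:
S₀ = ε-closure({0}) = {0,2,4,6,8}
'b' @ 1: {1,3,5,9,10}  [accepting]
'd' @ 2: {1,11}  [accepting]
'd' @ 3: {}  — no active states
rest 'acaccd' ignored (set empty)
final: {}; accept 1 not in set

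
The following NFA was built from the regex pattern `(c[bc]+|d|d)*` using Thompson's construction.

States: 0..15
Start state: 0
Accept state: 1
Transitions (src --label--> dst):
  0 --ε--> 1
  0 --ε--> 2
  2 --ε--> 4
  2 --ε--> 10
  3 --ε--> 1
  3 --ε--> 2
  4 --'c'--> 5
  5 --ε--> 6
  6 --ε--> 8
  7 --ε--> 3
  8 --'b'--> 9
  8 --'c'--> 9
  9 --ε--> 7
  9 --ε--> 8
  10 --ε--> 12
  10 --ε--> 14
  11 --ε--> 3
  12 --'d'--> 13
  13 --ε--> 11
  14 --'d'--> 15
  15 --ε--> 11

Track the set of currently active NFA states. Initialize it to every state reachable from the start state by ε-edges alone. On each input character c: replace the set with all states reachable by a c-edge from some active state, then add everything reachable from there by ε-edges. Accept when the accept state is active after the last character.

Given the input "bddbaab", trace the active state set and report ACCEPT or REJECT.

start: ε-closure({0}) = {0,1,2,4,10,12,14}
'b' @ 1: {}  — dead — no transitions
rest 'ddbaab' ignored (set empty)
end set {} — state 1 not in

Answer: REJECT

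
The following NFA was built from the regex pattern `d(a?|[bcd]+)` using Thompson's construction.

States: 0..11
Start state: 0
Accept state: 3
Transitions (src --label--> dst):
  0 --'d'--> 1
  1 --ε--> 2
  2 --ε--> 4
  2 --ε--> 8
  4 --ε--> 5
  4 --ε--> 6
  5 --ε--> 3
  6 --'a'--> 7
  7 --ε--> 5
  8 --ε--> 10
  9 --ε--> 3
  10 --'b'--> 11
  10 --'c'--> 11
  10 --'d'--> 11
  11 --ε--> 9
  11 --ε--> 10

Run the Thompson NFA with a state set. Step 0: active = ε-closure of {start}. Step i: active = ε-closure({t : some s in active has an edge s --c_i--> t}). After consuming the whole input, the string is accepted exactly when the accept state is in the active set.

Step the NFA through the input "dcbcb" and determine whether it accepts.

initial (ε-close {0}): {0}
'd' @ 1: {1,2,3,4,5,6,8,10}  (accept∈set)
'c' @ 2: {3,9,10,11}  (accept∈set)
'b' @ 3: {3,9,10,11}  (accept∈set)
'c' @ 4: {3,9,10,11}  (accept∈set)
'b' @ 5: {3,9,10,11}  (accept∈set)
end set {3,9,10,11} — state 3 in

Answer: ACCEPT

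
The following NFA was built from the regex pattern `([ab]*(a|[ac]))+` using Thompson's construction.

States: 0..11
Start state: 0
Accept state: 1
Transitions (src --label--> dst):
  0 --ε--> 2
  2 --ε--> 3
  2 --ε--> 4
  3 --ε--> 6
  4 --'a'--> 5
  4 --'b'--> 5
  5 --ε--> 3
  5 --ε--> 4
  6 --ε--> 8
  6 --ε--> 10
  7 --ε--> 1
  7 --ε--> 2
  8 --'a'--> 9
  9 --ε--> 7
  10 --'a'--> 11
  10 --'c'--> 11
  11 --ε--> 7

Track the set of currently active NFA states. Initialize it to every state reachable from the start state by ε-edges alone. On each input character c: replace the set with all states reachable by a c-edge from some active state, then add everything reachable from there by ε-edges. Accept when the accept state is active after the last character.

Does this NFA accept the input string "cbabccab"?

start: ε-closure({0}) = {0,2,3,4,6,8,10}
'c' @ 1: {1,2,3,4,6,7,8,10,11}  [accepting]
'b' @ 2: {3,4,5,6,8,10}
'a' @ 3: {1,2,3,4,5,6,7,8,9,10,11}  [accepting]
'b' @ 4: {3,4,5,6,8,10}
'c' @ 5: {1,2,3,4,6,7,8,10,11}  [accepting]
'c' @ 6: {1,2,3,4,6,7,8,10,11}  [accepting]
'a' @ 7: {1,2,3,4,5,6,7,8,9,10,11}  [accepting]
'b' @ 8: {3,4,5,6,8,10}
final: {3,4,5,6,8,10}; accept 1 not in set

Answer: REJECT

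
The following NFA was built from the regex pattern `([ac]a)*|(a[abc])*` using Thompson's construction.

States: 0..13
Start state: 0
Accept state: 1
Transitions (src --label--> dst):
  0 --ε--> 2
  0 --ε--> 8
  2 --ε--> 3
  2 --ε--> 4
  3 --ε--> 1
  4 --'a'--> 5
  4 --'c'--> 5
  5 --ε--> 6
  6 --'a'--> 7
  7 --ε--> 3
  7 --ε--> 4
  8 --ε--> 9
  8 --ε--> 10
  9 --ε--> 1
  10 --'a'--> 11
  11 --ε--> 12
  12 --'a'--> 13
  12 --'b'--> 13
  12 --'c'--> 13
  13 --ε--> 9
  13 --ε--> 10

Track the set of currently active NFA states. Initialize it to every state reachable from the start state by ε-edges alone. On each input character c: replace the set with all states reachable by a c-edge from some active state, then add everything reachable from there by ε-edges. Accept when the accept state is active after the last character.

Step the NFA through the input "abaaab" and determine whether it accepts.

initial (ε-close {0}): {0,1,2,3,4,8,9,10}
'a' @ 1: {5,6,11,12}
'b' @ 2: {1,9,10,13}  (accept∈set)
'a' @ 3: {11,12}
'a' @ 4: {1,9,10,13}  (accept∈set)
'a' @ 5: {11,12}
'b' @ 6: {1,9,10,13}  (accept∈set)
end set {1,9,10,13} — state 1 in

Answer: ACCEPT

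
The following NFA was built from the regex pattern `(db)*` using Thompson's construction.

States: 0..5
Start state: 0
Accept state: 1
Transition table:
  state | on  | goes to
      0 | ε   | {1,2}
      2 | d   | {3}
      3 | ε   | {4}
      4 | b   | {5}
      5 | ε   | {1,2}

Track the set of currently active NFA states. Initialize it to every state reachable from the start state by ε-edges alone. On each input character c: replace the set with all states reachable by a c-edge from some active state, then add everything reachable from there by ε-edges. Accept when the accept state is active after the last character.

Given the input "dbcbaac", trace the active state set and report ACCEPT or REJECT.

Answer: REJECT

Derivation:
S₀ = ε-closure({0}) = {0,1,2}
'd' @ 1: {3,4}
'b' @ 2: {1,2,5}  (accept∈set)
'c' @ 3: {}  — no active states
rest 'baac' ignored (set empty)
end set {} — state 1 not in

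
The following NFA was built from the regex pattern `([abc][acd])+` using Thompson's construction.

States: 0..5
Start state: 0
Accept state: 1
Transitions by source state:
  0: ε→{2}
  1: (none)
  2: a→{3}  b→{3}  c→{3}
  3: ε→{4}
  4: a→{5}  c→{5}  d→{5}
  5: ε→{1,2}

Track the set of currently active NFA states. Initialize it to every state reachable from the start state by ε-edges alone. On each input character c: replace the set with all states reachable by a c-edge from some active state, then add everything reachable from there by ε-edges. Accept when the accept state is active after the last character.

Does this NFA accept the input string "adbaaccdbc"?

start: ε-closure({0}) = {0,2}
'a' @ 1: {3,4}
'd' @ 2: {1,2,5}  ✓accept
'b' @ 3: {3,4}
'a' @ 4: {1,2,5}  ✓accept
'a' @ 5: {3,4}
'c' @ 6: {1,2,5}  ✓accept
'c' @ 7: {3,4}
'd' @ 8: {1,2,5}  ✓accept
'b' @ 9: {3,4}
'c' @ 10: {1,2,5}  ✓accept
after full input: {1,2,5}  (accept=1 in)

Answer: ACCEPT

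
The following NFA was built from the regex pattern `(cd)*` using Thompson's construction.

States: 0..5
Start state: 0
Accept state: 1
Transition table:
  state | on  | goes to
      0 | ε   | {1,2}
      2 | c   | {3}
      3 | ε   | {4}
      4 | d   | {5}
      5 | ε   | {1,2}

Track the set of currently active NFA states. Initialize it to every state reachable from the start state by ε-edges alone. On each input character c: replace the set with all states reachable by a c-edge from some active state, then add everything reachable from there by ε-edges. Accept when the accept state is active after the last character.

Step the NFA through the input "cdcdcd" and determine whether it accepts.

start: ε-closure({0}) = {0,1,2}
'c' @ 1: {3,4}
'd' @ 2: {1,2,5}  [accepting]
'c' @ 3: {3,4}
'd' @ 4: {1,2,5}  [accepting]
'c' @ 5: {3,4}
'd' @ 6: {1,2,5}  [accepting]
end set {1,2,5} — state 1 in

Answer: ACCEPT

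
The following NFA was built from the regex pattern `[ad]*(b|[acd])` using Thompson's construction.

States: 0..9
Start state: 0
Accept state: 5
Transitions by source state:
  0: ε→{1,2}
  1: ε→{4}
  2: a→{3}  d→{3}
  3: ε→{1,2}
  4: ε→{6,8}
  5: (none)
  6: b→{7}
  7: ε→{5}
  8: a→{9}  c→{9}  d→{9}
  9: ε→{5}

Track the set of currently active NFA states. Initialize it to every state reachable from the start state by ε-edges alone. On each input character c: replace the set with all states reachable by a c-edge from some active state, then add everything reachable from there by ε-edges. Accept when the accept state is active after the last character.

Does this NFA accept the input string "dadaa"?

Answer: ACCEPT

Derivation:
start: ε-closure({0}) = {0,1,2,4,6,8}
'd' @ 1: {1,2,3,4,5,6,8,9}  (accept∈set)
'a' @ 2: {1,2,3,4,5,6,8,9}  (accept∈set)
'd' @ 3: {1,2,3,4,5,6,8,9}  (accept∈set)
'a' @ 4: {1,2,3,4,5,6,8,9}  (accept∈set)
'a' @ 5: {1,2,3,4,5,6,8,9}  (accept∈set)
final: {1,2,3,4,5,6,8,9}; accept 5 in set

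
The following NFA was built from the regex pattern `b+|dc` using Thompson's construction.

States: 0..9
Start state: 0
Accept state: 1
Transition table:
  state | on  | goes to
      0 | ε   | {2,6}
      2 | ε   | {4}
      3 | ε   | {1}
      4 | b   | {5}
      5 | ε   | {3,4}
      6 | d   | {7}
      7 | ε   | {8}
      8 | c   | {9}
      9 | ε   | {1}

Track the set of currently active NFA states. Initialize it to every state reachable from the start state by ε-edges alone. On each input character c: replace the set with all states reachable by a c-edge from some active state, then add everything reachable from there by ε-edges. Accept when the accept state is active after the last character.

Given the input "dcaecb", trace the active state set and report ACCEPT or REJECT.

start: ε-closure({0}) = {0,2,4,6}
'd' @ 1: {7,8}
'c' @ 2: {1,9}  [accepting]
'a' @ 3: {}  — no active states
rest 'ecb' ignored (set empty)
final: {}; accept 1 not in set

Answer: REJECT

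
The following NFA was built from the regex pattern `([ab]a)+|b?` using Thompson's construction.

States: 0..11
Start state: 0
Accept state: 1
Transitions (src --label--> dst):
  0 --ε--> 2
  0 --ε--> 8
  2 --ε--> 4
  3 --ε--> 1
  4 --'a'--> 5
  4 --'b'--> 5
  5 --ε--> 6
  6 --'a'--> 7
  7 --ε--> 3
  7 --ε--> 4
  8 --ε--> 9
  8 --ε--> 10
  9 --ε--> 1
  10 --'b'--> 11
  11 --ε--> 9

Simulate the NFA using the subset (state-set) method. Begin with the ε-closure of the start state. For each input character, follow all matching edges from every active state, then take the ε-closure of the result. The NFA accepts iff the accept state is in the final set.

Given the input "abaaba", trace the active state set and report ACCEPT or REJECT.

initial (ε-close {0}): {0,1,2,4,8,9,10}
'a' @ 1: {5,6}
'b' @ 2: {}  — dead — no transitions
rest 'aaba' ignored (set empty)
end set {} — state 1 not in

Answer: REJECT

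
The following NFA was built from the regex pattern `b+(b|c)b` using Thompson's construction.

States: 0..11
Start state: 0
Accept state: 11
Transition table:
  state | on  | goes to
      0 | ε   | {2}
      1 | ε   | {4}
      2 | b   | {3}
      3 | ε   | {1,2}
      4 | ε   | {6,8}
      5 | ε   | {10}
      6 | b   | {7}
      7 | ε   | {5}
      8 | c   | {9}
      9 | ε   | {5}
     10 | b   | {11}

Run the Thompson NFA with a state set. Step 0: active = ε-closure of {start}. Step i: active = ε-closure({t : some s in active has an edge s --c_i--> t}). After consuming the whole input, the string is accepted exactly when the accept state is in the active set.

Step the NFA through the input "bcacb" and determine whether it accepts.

Answer: REJECT

Trace:
S₀ = ε-closure({0}) = {0,2}
'b' @ 1: {1,2,3,4,6,8}
'c' @ 2: {5,9,10}
'a' @ 3: {}  — dead — no transitions
rest 'cb' ignored (set empty)
end set {} — state 11 not in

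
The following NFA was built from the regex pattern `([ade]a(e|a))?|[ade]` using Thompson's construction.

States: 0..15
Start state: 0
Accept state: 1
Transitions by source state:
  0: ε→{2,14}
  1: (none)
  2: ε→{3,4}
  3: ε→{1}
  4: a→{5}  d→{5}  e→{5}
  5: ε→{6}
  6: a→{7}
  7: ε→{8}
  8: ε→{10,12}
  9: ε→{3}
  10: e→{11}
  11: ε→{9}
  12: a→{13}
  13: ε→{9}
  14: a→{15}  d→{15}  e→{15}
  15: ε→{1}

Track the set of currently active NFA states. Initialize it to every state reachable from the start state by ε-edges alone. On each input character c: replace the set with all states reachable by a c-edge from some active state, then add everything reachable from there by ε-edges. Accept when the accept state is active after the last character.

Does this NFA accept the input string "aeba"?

Answer: REJECT

Derivation:
S₀ = ε-closure({0}) = {0,1,2,3,4,14}
'a' @ 1: {1,5,6,15}  (accept∈set)
'e' @ 2: {}  — state set empty
rest 'ba' ignored (set empty)
after full input: {}  (accept=1 not in)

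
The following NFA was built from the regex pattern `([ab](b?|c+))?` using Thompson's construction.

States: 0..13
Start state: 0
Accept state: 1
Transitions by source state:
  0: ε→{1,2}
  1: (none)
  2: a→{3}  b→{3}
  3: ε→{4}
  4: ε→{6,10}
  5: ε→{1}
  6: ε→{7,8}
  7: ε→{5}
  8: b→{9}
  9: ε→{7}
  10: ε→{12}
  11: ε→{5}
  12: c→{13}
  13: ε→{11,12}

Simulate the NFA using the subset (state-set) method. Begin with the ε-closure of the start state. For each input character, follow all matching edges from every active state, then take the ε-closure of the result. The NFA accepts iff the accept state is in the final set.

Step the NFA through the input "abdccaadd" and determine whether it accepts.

Answer: REJECT

Steps:
start: ε-closure({0}) = {0,1,2}
'a' @ 1: {1,3,4,5,6,7,8,10,12}  [accepting]
'b' @ 2: {1,5,7,9}  [accepting]
'd' @ 3: {}  — state set empty
rest 'ccaadd' ignored (set empty)
final: {}; accept 1 not in set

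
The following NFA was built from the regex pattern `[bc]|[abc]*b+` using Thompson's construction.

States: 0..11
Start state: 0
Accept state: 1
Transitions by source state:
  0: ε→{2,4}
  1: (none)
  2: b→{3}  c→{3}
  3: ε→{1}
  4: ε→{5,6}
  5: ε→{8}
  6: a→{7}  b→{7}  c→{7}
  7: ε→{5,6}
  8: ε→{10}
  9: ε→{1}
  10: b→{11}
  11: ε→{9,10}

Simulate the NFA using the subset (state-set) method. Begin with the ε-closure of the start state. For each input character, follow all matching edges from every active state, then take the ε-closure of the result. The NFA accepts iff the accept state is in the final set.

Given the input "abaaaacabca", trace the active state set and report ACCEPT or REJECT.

S₀ = ε-closure({0}) = {0,2,4,5,6,8,10}
'a' @ 1: {5,6,7,8,10}
'b' @ 2: {1,5,6,7,8,9,10,11}  (accept∈set)
'a' @ 3: {5,6,7,8,10}
'a' @ 4: {5,6,7,8,10}
'a' @ 5: {5,6,7,8,10}
'a' @ 6: {5,6,7,8,10}
'c' @ 7: {5,6,7,8,10}
'a' @ 8: {5,6,7,8,10}
'b' @ 9: {1,5,6,7,8,9,10,11}  (accept∈set)
'c' @ 10: {5,6,7,8,10}
'a' @ 11: {5,6,7,8,10}
final: {5,6,7,8,10}; accept 1 not in set

Answer: REJECT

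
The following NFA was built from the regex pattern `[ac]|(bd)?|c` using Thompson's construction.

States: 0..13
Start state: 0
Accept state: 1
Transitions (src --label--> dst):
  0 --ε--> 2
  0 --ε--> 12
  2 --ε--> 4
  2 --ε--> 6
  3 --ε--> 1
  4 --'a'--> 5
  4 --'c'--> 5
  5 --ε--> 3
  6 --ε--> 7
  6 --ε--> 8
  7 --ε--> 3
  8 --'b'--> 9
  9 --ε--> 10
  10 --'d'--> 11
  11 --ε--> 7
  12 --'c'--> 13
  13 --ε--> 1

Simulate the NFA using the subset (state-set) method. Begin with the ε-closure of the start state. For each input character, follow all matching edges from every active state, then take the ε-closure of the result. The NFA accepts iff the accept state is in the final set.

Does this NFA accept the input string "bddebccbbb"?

initial (ε-close {0}): {0,1,2,3,4,6,7,8,12}
'b' @ 1: {9,10}
'd' @ 2: {1,3,7,11}  [accepting]
'd' @ 3: {}  — dead — no transitions
rest 'ebccbbb' ignored (set empty)
end set {} — state 1 not in

Answer: REJECT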